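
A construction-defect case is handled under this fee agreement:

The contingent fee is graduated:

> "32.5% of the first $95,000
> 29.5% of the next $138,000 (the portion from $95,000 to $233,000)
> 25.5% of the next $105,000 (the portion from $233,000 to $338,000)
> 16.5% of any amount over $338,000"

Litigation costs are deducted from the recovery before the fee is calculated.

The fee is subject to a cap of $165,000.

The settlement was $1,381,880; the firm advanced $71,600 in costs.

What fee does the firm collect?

$165,000.00

Fee base (net of costs): $1,381,880 − $71,600 = $1,310,280
First $95,000 at 32.5% = $30,875.00
Next $138,000 at 29.5% = $40,710.00
Next $105,000 at 25.5% = $26,775.00
Remaining $972,280 at 16.5% = $160,426.20
Fee: $30,875.00 + $40,710.00 + $26,775.00 + $160,426.20 = $258,786.20
$258,786.20 exceeds the $165,000 cap, so the fee is capped at $165,000.00.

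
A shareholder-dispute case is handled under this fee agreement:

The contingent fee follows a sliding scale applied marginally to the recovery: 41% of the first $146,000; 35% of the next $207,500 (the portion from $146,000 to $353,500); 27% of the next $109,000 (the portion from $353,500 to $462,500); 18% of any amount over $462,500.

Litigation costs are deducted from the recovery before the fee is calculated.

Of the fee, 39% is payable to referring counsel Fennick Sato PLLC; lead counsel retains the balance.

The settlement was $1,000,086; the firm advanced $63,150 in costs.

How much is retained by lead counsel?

$150,861.22

Fee base (net of costs): $1,000,086 − $63,150 = $936,936
First $146,000 at 41% = $59,860.00
Next $207,500 at 35% = $72,625.00
Next $109,000 at 27% = $29,430.00
Remaining $474,436 at 18% = $85,398.48
Fee: $59,860.00 + $72,625.00 + $29,430.00 + $85,398.48 = $247,313.48
Referral share: 39% of $247,313.48 = $96,452.26; lead counsel retains $247,313.48 − $96,452.26 = $150,861.22.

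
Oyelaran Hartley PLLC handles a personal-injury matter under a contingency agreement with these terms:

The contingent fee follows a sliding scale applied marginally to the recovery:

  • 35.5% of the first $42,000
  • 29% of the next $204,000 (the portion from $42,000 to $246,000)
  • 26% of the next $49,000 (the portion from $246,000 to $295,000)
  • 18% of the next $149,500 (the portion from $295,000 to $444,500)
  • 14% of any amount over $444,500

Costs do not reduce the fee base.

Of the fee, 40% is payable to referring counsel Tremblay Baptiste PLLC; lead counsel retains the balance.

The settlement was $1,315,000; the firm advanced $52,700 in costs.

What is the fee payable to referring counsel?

$94,236.00

Fee base is the gross recovery, $1,315,000; costs are reimbursed separately.
First $42,000 at 35.5% = $14,910.00
Next $204,000 at 29% = $59,160.00
Next $49,000 at 26% = $12,740.00
Next $149,500 at 18% = $26,910.00
Remaining $870,500 at 14% = $121,870.00
Fee: $14,910.00 + $59,160.00 + $12,740.00 + $26,910.00 + $121,870.00 = $235,590.00
Referral share: 40% of $235,590.00 = $94,236.00; lead counsel retains $235,590.00 − $94,236.00 = $141,354.00.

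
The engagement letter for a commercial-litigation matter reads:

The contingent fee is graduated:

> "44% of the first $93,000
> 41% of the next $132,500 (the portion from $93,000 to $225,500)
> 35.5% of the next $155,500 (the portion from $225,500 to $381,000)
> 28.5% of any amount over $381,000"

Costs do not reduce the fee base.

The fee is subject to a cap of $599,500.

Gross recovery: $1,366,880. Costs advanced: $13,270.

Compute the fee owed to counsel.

Fee base is the gross recovery, $1,366,880; costs are reimbursed separately.
First $93,000 at 44% = $40,920.00
Next $132,500 at 41% = $54,325.00
Next $155,500 at 35.5% = $55,202.50
Remaining $985,880 at 28.5% = $280,975.80
Fee: $40,920.00 + $54,325.00 + $55,202.50 + $280,975.80 = $431,423.30
$431,423.30 is under the $599,500 cap.

$431,423.30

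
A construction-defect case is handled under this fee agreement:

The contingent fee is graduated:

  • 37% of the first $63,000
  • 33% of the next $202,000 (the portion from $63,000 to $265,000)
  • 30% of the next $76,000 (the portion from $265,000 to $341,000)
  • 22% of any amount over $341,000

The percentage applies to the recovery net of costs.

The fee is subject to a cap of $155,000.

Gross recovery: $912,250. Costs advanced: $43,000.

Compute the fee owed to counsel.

$155,000.00

Fee base (net of costs): $912,250 − $43,000 = $869,250
First $63,000 at 37% = $23,310.00
Next $202,000 at 33% = $66,660.00
Next $76,000 at 30% = $22,800.00
Remaining $528,250 at 22% = $116,215.00
Fee: $23,310.00 + $66,660.00 + $22,800.00 + $116,215.00 = $228,985.00
$228,985.00 exceeds the $155,000 cap, so the fee is capped at $155,000.00.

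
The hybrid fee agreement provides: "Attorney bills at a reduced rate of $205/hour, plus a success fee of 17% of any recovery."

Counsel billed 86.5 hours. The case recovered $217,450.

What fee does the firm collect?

Hourly: 86.5 × $205 = $17,732.50
Success fee: 17% of $217,450 = $36,966.50
Total: $17,732.50 + $36,966.50 = $54,699.00

$54,699.00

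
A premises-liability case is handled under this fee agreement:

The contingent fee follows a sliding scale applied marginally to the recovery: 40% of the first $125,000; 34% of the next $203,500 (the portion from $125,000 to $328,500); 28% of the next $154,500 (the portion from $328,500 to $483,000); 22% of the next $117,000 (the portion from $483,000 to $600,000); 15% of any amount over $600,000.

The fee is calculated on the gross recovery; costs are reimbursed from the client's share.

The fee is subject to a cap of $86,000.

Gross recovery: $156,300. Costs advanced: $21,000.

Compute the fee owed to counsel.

Fee base is the gross recovery, $156,300; costs are reimbursed separately.
First $125,000 at 40% = $50,000.00
Remaining $31,300 at 34% = $10,642.00
Fee: $50,000.00 + $10,642.00 = $60,642.00
$60,642.00 is under the $86,000 cap.

$60,642.00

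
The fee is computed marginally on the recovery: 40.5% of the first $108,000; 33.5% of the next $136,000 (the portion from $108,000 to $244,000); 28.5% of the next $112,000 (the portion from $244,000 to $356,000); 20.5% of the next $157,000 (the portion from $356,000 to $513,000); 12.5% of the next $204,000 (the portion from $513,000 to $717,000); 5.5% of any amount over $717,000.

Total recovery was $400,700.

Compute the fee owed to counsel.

$130,383.50

First $108,000 at 40.5% = $43,740.00
Next $136,000 at 33.5% = $45,560.00
Next $112,000 at 28.5% = $31,920.00
Remaining $44,700 at 20.5% = $9,163.50
Fee: $43,740.00 + $45,560.00 + $31,920.00 + $9,163.50 = $130,383.50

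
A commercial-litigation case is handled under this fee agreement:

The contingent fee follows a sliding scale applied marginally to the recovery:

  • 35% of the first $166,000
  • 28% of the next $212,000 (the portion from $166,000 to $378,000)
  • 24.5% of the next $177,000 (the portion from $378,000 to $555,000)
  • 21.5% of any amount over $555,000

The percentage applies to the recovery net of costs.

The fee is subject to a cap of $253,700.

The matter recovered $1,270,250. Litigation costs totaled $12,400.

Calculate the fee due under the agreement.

Fee base (net of costs): $1,270,250 − $12,400 = $1,257,850
First $166,000 at 35% = $58,100.00
Next $212,000 at 28% = $59,360.00
Next $177,000 at 24.5% = $43,365.00
Remaining $702,850 at 21.5% = $151,112.75
Fee: $58,100.00 + $59,360.00 + $43,365.00 + $151,112.75 = $311,937.75
$311,937.75 exceeds the $253,700 cap, so the fee is capped at $253,700.00.

$253,700.00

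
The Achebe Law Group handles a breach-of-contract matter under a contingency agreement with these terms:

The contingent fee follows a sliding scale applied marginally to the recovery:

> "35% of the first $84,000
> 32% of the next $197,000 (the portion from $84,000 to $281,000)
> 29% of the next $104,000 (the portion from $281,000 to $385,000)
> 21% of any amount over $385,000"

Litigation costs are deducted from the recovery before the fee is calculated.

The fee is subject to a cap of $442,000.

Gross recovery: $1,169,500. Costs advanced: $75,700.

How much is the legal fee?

$271,448.00

Fee base (net of costs): $1,169,500 − $75,700 = $1,093,800
First $84,000 at 35% = $29,400.00
Next $197,000 at 32% = $63,040.00
Next $104,000 at 29% = $30,160.00
Remaining $708,800 at 21% = $148,848.00
Fee: $29,400.00 + $63,040.00 + $30,160.00 + $148,848.00 = $271,448.00
$271,448.00 is under the $442,000 cap.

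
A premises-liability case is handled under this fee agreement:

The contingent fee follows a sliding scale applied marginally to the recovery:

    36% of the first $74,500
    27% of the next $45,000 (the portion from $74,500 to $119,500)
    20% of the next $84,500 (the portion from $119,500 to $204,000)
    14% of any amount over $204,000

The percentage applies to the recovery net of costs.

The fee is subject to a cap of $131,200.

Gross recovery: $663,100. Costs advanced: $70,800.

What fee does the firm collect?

$110,232.00

Fee base (net of costs): $663,100 − $70,800 = $592,300
First $74,500 at 36% = $26,820.00
Next $45,000 at 27% = $12,150.00
Next $84,500 at 20% = $16,900.00
Remaining $388,300 at 14% = $54,362.00
Fee: $26,820.00 + $12,150.00 + $16,900.00 + $54,362.00 = $110,232.00
$110,232.00 is under the $131,200 cap.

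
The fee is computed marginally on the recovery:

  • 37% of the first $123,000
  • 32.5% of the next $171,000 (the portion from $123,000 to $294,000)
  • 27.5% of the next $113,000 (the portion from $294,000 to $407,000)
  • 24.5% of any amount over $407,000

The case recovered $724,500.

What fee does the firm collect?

First $123,000 at 37% = $45,510.00
Next $171,000 at 32.5% = $55,575.00
Next $113,000 at 27.5% = $31,075.00
Remaining $317,500 at 24.5% = $77,787.50
Fee: $45,510.00 + $55,575.00 + $31,075.00 + $77,787.50 = $209,947.50

$209,947.50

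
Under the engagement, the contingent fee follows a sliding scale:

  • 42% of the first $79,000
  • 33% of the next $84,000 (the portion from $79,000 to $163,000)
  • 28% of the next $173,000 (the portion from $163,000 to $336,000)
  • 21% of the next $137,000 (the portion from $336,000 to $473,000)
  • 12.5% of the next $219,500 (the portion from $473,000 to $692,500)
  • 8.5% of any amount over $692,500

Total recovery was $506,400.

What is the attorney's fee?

First $79,000 at 42% = $33,180.00
Next $84,000 at 33% = $27,720.00
Next $173,000 at 28% = $48,440.00
Next $137,000 at 21% = $28,770.00
Remaining $33,400 at 12.5% = $4,175.00
Fee: $33,180.00 + $27,720.00 + $48,440.00 + $28,770.00 + $4,175.00 = $142,285.00

$142,285.00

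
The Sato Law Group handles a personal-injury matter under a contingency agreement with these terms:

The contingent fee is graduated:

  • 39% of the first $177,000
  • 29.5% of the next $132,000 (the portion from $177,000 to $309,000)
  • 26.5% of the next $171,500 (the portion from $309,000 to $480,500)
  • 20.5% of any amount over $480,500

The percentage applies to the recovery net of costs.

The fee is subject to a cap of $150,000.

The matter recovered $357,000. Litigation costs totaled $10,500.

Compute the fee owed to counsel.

Fee base (net of costs): $357,000 − $10,500 = $346,500
First $177,000 at 39% = $69,030.00
Next $132,000 at 29.5% = $38,940.00
Remaining $37,500 at 26.5% = $9,937.50
Fee: $69,030.00 + $38,940.00 + $9,937.50 = $117,907.50
$117,907.50 is under the $150,000 cap.

$117,907.50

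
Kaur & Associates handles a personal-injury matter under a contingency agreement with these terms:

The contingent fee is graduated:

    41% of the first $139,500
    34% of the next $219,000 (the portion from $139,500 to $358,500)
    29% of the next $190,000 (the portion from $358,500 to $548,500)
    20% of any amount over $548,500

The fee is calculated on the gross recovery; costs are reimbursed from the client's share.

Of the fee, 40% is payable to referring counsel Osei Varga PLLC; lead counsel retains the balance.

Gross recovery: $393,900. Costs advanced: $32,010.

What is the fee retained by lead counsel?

Fee base is the gross recovery, $393,900; costs are reimbursed separately.
First $139,500 at 41% = $57,195.00
Next $219,000 at 34% = $74,460.00
Remaining $35,400 at 29% = $10,266.00
Fee: $57,195.00 + $74,460.00 + $10,266.00 = $141,921.00
Referral share: 40% of $141,921.00 = $56,768.40; lead counsel retains $141,921.00 − $56,768.40 = $85,152.60.

$85,152.60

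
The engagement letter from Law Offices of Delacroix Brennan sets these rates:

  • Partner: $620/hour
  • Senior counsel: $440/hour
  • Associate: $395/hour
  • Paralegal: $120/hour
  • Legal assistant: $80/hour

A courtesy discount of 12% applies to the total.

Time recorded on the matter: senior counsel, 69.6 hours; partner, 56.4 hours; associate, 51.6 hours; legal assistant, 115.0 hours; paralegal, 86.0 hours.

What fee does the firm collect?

Partner: 56.4 × $620 = $34,968.00
Senior counsel: 69.6 × $440 = $30,624.00
Associate: 51.6 × $395 = $20,382.00
Paralegal: 86.0 × $120 = $10,320.00
Legal assistant: 115.0 × $80 = $9,200.00
Subtotal: $105,494.00
Less 12% discount: −$12,659.28
Total: $105,494.00 − $12,659.28 = $92,834.72

$92,834.72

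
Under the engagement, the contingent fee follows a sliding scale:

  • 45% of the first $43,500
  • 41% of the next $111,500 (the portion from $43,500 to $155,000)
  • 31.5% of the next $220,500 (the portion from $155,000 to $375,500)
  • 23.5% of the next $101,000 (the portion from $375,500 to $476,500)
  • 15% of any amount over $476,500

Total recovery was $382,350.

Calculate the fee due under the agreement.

First $43,500 at 45% = $19,575.00
Next $111,500 at 41% = $45,715.00
Next $220,500 at 31.5% = $69,457.50
Remaining $6,850 at 23.5% = $1,609.75
Fee: $19,575.00 + $45,715.00 + $69,457.50 + $1,609.75 = $136,357.25

$136,357.25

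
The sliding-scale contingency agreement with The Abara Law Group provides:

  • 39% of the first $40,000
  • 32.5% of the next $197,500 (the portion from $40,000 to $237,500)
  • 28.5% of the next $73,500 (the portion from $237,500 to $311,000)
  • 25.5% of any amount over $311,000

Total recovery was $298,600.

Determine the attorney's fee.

$97,201.00

First $40,000 at 39% = $15,600.00
Next $197,500 at 32.5% = $64,187.50
Remaining $61,100 at 28.5% = $17,413.50
Fee: $15,600.00 + $64,187.50 + $17,413.50 = $97,201.00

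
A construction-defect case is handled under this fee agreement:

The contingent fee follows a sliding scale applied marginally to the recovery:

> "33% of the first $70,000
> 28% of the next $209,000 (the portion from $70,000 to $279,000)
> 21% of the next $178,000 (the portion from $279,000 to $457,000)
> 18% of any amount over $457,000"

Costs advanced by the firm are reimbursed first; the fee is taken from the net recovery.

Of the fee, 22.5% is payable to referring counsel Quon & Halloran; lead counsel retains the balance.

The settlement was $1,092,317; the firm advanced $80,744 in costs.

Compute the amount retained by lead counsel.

$169,587.93

Fee base (net of costs): $1,092,317 − $80,744 = $1,011,573
First $70,000 at 33% = $23,100.00
Next $209,000 at 28% = $58,520.00
Next $178,000 at 21% = $37,380.00
Remaining $554,573 at 18% = $99,823.14
Fee: $23,100.00 + $58,520.00 + $37,380.00 + $99,823.14 = $218,823.14
Referral share: 22.5% of $218,823.14 = $49,235.21; lead counsel retains $218,823.14 − $49,235.21 = $169,587.93.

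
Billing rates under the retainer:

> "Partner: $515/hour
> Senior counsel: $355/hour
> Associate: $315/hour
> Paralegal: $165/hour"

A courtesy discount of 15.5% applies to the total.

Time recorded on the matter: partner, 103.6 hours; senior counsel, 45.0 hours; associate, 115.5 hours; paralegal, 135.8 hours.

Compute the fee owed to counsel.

Partner: 103.6 × $515 = $53,354.00
Senior counsel: 45.0 × $355 = $15,975.00
Associate: 115.5 × $315 = $36,382.50
Paralegal: 135.8 × $165 = $22,407.00
Subtotal: $128,118.50
Less 15.5% discount: −$19,858.37
Total: $128,118.50 − $19,858.37 = $108,260.13

$108,260.13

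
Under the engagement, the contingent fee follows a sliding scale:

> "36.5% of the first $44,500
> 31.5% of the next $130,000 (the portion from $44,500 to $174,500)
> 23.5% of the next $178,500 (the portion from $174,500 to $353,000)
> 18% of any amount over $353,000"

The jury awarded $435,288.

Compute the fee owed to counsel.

First $44,500 at 36.5% = $16,242.50
Next $130,000 at 31.5% = $40,950.00
Next $178,500 at 23.5% = $41,947.50
Remaining $82,288 at 18% = $14,811.84
Fee: $16,242.50 + $40,950.00 + $41,947.50 + $14,811.84 = $113,951.84

$113,951.84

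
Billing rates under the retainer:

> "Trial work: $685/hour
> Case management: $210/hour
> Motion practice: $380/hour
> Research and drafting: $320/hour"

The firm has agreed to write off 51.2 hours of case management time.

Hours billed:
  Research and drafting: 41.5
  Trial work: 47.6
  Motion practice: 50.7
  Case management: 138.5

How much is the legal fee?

$83,485.00

Trial work: 47.6 × $685 = $32,606.00
Case management: 138.5 × $210 = $29,085.00
Motion practice: 50.7 × $380 = $19,266.00
Research and drafting: 41.5 × $320 = $13,280.00
Subtotal: $94,237.00
Write-off: 51.2 × $210 = $10,752.00
Total: $94,237.00 − $10,752.00 = $83,485.00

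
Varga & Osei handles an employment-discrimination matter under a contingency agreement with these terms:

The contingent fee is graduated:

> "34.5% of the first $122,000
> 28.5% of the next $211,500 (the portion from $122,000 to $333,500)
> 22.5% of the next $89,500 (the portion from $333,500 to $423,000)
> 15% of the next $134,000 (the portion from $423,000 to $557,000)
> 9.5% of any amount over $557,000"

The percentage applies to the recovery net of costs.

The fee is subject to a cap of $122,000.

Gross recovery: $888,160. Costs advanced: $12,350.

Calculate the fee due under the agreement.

$122,000.00

Fee base (net of costs): $888,160 − $12,350 = $875,810
First $122,000 at 34.5% = $42,090.00
Next $211,500 at 28.5% = $60,277.50
Next $89,500 at 22.5% = $20,137.50
Next $134,000 at 15% = $20,100.00
Remaining $318,810 at 9.5% = $30,286.95
Fee: $42,090.00 + $60,277.50 + $20,137.50 + $20,100.00 + $30,286.95 = $172,891.95
$172,891.95 exceeds the $122,000 cap, so the fee is capped at $122,000.00.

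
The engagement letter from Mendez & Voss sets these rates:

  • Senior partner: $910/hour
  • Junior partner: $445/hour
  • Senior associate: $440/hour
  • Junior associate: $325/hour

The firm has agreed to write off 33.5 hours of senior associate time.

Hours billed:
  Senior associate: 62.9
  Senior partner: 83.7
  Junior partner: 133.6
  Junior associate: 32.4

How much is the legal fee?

Senior partner: 83.7 × $910 = $76,167.00
Junior partner: 133.6 × $445 = $59,452.00
Senior associate: 62.9 × $440 = $27,676.00
Junior associate: 32.4 × $325 = $10,530.00
Subtotal: $173,825.00
Write-off: 33.5 × $440 = $14,740.00
Total: $173,825.00 − $14,740.00 = $159,085.00

$159,085.00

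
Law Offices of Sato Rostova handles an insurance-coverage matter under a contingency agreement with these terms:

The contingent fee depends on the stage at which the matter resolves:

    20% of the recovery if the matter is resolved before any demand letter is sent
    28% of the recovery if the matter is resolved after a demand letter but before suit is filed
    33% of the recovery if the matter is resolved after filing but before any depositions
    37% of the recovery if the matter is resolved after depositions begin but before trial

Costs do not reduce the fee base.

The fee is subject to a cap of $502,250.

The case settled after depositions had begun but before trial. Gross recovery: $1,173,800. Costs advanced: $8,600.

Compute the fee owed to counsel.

Fee base is the gross recovery, $1,173,800; costs are reimbursed separately.
The matter settled after depositions had begun but before trial, so the 37% rate applies.
$1,173,800 × 37% = $434,306.00
$434,306.00 is under the $502,250 cap.

$434,306.00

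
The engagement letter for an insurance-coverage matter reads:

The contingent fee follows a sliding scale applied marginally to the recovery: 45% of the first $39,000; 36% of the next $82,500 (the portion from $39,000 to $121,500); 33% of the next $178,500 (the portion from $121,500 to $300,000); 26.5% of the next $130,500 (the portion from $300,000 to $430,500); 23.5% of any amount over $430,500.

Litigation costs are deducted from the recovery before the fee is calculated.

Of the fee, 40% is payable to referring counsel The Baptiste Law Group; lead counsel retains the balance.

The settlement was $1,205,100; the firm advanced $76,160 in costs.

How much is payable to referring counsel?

Fee base (net of costs): $1,205,100 − $76,160 = $1,128,940
First $39,000 at 45% = $17,550.00
Next $82,500 at 36% = $29,700.00
Next $178,500 at 33% = $58,905.00
Next $130,500 at 26.5% = $34,582.50
Remaining $698,440 at 23.5% = $164,133.40
Fee: $17,550.00 + $29,700.00 + $58,905.00 + $34,582.50 + $164,133.40 = $304,870.90
Referral share: 40% of $304,870.90 = $121,948.36; lead counsel retains $304,870.90 − $121,948.36 = $182,922.54.

$121,948.36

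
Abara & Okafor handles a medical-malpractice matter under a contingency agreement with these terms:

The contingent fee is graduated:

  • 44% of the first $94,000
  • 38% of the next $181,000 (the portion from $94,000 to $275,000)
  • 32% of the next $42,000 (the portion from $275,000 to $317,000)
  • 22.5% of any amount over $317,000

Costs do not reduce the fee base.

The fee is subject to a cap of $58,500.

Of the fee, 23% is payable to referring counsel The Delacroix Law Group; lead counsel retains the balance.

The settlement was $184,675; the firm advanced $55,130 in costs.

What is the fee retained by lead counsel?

$45,045.00

Fee base is the gross recovery, $184,675; costs are reimbursed separately.
First $94,000 at 44% = $41,360.00
Remaining $90,675 at 38% = $34,456.50
Fee: $41,360.00 + $34,456.50 = $75,816.50
$75,816.50 exceeds the $58,500 cap, so the fee is capped at $58,500.00.
Referral share: 23% of $58,500.00 = $13,455.00; lead counsel retains $58,500.00 − $13,455.00 = $45,045.00.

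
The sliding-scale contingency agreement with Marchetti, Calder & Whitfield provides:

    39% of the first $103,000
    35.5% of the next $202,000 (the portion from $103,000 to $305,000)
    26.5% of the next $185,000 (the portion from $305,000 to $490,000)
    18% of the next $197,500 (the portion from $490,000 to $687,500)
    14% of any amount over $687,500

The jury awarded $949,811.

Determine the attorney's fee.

$233,178.54

First $103,000 at 39% = $40,170.00
Next $202,000 at 35.5% = $71,710.00
Next $185,000 at 26.5% = $49,025.00
Next $197,500 at 18% = $35,550.00
Remaining $262,311 at 14% = $36,723.54
Fee: $40,170.00 + $71,710.00 + $49,025.00 + $35,550.00 + $36,723.54 = $233,178.54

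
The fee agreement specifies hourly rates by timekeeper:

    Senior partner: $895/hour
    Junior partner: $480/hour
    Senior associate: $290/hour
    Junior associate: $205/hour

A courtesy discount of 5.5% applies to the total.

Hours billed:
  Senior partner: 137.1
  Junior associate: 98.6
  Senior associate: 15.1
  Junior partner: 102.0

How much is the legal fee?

$185,462.39

Senior partner: 137.1 × $895 = $122,704.50
Junior partner: 102.0 × $480 = $48,960.00
Senior associate: 15.1 × $290 = $4,379.00
Junior associate: 98.6 × $205 = $20,213.00
Subtotal: $196,256.50
Less 5.5% discount: −$10,794.11
Total: $196,256.50 − $10,794.11 = $185,462.39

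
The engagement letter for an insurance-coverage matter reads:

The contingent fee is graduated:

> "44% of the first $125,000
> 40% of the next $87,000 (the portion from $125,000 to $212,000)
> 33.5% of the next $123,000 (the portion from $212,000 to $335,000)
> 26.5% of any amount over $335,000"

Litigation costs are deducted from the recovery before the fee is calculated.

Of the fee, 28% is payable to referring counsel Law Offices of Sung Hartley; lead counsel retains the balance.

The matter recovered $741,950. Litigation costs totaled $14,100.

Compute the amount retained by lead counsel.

$169,279.38

Fee base (net of costs): $741,950 − $14,100 = $727,850
First $125,000 at 44% = $55,000.00
Next $87,000 at 40% = $34,800.00
Next $123,000 at 33.5% = $41,205.00
Remaining $392,850 at 26.5% = $104,105.25
Fee: $55,000.00 + $34,800.00 + $41,205.00 + $104,105.25 = $235,110.25
Referral share: 28% of $235,110.25 = $65,830.87; lead counsel retains $235,110.25 − $65,830.87 = $169,279.38.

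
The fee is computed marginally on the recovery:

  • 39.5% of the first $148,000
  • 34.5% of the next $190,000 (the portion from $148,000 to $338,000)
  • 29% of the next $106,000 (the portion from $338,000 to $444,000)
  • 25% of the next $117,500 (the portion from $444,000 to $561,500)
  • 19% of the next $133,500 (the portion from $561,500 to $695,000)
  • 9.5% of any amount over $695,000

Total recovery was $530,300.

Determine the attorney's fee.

$176,325.00

First $148,000 at 39.5% = $58,460.00
Next $190,000 at 34.5% = $65,550.00
Next $106,000 at 29% = $30,740.00
Remaining $86,300 at 25% = $21,575.00
Fee: $58,460.00 + $65,550.00 + $30,740.00 + $21,575.00 = $176,325.00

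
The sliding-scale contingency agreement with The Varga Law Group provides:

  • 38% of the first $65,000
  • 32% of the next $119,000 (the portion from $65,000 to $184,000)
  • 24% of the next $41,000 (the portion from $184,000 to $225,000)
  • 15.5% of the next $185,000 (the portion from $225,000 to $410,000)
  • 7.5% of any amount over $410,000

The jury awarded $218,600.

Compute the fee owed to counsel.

First $65,000 at 38% = $24,700.00
Next $119,000 at 32% = $38,080.00
Remaining $34,600 at 24% = $8,304.00
Fee: $24,700.00 + $38,080.00 + $8,304.00 = $71,084.00

$71,084.00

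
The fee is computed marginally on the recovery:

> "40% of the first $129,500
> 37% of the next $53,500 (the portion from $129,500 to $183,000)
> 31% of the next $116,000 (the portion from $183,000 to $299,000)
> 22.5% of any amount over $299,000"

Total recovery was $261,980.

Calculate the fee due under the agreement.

$96,078.80

First $129,500 at 40% = $51,800.00
Next $53,500 at 37% = $19,795.00
Remaining $78,980 at 31% = $24,483.80
Fee: $51,800.00 + $19,795.00 + $24,483.80 = $96,078.80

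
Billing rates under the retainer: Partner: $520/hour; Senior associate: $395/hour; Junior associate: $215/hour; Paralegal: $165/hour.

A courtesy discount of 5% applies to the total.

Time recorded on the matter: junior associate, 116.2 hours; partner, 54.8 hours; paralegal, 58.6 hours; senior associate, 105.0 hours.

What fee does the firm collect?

$99,391.85

Partner: 54.8 × $520 = $28,496.00
Senior associate: 105.0 × $395 = $41,475.00
Junior associate: 116.2 × $215 = $24,983.00
Paralegal: 58.6 × $165 = $9,669.00
Subtotal: $104,623.00
Less 5% discount: −$5,231.15
Total: $104,623.00 − $5,231.15 = $99,391.85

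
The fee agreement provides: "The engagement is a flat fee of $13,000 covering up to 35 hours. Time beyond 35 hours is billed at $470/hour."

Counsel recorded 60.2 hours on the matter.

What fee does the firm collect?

Flat fee: $13,000.00
Excess hours: 60.2 − 35 = 25.2
Overrun: 25.2 × $470 = $11,844.00
Total: $13,000.00 + $11,844.00 = $24,844.00

$24,844.00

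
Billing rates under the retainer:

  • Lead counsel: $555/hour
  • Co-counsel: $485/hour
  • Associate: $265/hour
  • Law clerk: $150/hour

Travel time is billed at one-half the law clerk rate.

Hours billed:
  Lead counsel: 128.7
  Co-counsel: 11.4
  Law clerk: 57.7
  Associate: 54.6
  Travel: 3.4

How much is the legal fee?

Lead counsel: 128.7 × $555 = $71,428.50
Co-counsel: 11.4 × $485 = $5,529.00
Associate: 54.6 × $265 = $14,469.00
Law clerk: 57.7 × $150 = $8,655.00
Subtotal: $71,428.50 + $5,529.00 + $14,469.00 + $8,655.00 = $100,081.50
Travel: 3.4 × ($150 ÷ 2) = 3.4 × $75.00 = $255.00
Total: $100,081.50 + $255.00 = $100,336.50

$100,336.50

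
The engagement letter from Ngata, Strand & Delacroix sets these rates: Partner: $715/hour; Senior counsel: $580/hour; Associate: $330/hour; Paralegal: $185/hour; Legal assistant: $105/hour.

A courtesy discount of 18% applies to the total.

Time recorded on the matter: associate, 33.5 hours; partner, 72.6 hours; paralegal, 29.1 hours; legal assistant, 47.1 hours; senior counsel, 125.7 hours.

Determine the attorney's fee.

$119,883.18

Partner: 72.6 × $715 = $51,909.00
Senior counsel: 125.7 × $580 = $72,906.00
Associate: 33.5 × $330 = $11,055.00
Paralegal: 29.1 × $185 = $5,383.50
Legal assistant: 47.1 × $105 = $4,945.50
Subtotal: $146,199.00
Less 18% discount: −$26,315.82
Total: $146,199.00 − $26,315.82 = $119,883.18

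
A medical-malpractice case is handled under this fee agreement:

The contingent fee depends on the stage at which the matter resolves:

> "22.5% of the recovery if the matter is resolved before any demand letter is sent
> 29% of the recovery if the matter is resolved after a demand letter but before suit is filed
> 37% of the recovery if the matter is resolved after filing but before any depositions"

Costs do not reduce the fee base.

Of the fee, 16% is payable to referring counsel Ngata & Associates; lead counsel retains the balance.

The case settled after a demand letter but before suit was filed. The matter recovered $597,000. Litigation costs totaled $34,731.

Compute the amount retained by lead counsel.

$145,429.20

Fee base is the gross recovery, $597,000; costs are reimbursed separately.
The matter settled after a demand letter but before suit was filed, so the 29% rate applies.
$597,000 × 29% = $173,130.00
Referral share: 16% of $173,130.00 = $27,700.80; lead counsel retains $173,130.00 − $27,700.80 = $145,429.20.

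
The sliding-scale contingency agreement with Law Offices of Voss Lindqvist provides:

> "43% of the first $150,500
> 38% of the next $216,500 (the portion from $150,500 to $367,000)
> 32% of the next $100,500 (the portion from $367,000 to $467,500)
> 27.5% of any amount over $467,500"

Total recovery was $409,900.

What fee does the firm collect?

First $150,500 at 43% = $64,715.00
Next $216,500 at 38% = $82,270.00
Remaining $42,900 at 32% = $13,728.00
Fee: $64,715.00 + $82,270.00 + $13,728.00 = $160,713.00

$160,713.00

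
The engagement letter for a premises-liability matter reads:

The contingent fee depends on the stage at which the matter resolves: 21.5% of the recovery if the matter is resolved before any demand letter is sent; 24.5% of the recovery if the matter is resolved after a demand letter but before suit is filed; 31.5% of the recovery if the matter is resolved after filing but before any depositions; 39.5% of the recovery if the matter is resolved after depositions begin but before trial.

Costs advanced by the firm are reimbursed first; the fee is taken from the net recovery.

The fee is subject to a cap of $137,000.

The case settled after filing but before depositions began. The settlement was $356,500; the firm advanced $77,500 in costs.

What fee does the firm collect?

$87,885.00

Fee base (net of costs): $356,500 − $77,500 = $279,000
The matter settled after filing but before depositions began, so the 31.5% rate applies.
$279,000 × 31.5% = $87,885.00
$87,885.00 is under the $137,000 cap.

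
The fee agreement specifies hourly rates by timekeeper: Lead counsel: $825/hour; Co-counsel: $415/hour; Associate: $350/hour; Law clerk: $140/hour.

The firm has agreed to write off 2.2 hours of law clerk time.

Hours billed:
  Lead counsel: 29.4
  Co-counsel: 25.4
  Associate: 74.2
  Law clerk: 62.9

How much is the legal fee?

$69,264.00

Lead counsel: 29.4 × $825 = $24,255.00
Co-counsel: 25.4 × $415 = $10,541.00
Associate: 74.2 × $350 = $25,970.00
Law clerk: 62.9 × $140 = $8,806.00
Subtotal: $69,572.00
Write-off: 2.2 × $140 = $308.00
Total: $69,572.00 − $308.00 = $69,264.00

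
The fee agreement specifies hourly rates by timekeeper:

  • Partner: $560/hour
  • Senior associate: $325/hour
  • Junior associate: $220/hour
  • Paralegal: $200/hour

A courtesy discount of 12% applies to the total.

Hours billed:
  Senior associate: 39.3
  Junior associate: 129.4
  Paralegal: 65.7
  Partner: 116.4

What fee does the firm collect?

Partner: 116.4 × $560 = $65,184.00
Senior associate: 39.3 × $325 = $12,772.50
Junior associate: 129.4 × $220 = $28,468.00
Paralegal: 65.7 × $200 = $13,140.00
Subtotal: $119,564.50
Less 12% discount: −$14,347.74
Total: $119,564.50 − $14,347.74 = $105,216.76

$105,216.76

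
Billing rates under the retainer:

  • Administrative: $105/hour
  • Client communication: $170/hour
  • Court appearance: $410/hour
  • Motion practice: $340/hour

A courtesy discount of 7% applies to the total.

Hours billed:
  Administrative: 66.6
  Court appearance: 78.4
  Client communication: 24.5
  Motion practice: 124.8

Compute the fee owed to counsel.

$79,732.62

Administrative: 66.6 × $105 = $6,993.00
Client communication: 24.5 × $170 = $4,165.00
Court appearance: 78.4 × $410 = $32,144.00
Motion practice: 124.8 × $340 = $42,432.00
Subtotal: $85,734.00
Less 7% discount: −$6,001.38
Total: $85,734.00 − $6,001.38 = $79,732.62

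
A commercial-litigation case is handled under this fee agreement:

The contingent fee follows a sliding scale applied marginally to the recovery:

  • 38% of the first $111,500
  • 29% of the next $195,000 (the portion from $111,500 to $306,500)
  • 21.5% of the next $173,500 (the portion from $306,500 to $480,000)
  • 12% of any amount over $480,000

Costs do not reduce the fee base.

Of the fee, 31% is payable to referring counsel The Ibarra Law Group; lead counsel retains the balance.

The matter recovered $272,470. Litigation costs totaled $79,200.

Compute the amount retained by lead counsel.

Fee base is the gross recovery, $272,470; costs are reimbursed separately.
First $111,500 at 38% = $42,370.00
Remaining $160,970 at 29% = $46,681.30
Fee: $42,370.00 + $46,681.30 = $89,051.30
Referral share: 31% of $89,051.30 = $27,605.90; lead counsel retains $89,051.30 − $27,605.90 = $61,445.40.

$61,445.40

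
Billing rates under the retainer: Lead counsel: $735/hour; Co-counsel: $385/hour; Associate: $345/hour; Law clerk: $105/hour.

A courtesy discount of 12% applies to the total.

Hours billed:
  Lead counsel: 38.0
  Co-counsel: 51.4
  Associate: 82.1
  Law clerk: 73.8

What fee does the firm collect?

$73,737.40

Lead counsel: 38.0 × $735 = $27,930.00
Co-counsel: 51.4 × $385 = $19,789.00
Associate: 82.1 × $345 = $28,324.50
Law clerk: 73.8 × $105 = $7,749.00
Subtotal: $83,792.50
Less 12% discount: −$10,055.10
Total: $83,792.50 − $10,055.10 = $73,737.40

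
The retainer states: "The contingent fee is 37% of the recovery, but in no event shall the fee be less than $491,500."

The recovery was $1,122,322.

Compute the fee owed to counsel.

$491,500.00

37% of $1,122,322 = $415,259.14
That is below the $491,500 minimum, so the minimum applies.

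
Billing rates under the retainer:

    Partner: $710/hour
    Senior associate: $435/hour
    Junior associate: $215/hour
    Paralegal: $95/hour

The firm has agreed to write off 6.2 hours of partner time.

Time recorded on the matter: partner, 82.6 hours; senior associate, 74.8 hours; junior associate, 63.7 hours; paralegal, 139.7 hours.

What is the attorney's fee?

$113,749.00

Partner: 82.6 × $710 = $58,646.00
Senior associate: 74.8 × $435 = $32,538.00
Junior associate: 63.7 × $215 = $13,695.50
Paralegal: 139.7 × $95 = $13,271.50
Subtotal: $118,151.00
Write-off: 6.2 × $710 = $4,402.00
Total: $118,151.00 − $4,402.00 = $113,749.00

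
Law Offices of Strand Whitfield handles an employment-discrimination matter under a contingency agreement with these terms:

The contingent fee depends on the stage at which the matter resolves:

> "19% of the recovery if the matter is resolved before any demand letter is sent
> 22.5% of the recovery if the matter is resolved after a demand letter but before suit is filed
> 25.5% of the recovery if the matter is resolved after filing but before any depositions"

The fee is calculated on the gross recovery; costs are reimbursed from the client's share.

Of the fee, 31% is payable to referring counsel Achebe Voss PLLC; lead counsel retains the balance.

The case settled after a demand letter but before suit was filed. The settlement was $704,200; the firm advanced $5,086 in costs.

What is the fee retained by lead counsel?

Fee base is the gross recovery, $704,200; costs are reimbursed separately.
The matter settled after a demand letter but before suit was filed, so the 22.5% rate applies.
$704,200 × 22.5% = $158,445.00
Referral share: 31% of $158,445.00 = $49,117.95; lead counsel retains $158,445.00 − $49,117.95 = $109,327.05.

$109,327.05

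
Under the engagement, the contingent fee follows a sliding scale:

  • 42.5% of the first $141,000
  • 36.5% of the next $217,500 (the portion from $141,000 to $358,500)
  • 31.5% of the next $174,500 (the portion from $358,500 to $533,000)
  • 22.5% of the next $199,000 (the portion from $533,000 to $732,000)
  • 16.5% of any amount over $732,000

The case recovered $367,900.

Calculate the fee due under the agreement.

First $141,000 at 42.5% = $59,925.00
Next $217,500 at 36.5% = $79,387.50
Remaining $9,400 at 31.5% = $2,961.00
Fee: $59,925.00 + $79,387.50 + $2,961.00 = $142,273.50

$142,273.50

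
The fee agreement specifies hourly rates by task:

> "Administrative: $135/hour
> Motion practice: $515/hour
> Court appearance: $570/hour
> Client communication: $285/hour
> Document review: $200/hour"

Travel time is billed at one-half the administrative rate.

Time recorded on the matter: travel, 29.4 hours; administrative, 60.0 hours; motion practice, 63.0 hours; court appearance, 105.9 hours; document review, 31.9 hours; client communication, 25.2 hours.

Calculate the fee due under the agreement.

$116,454.50

Administrative: 60.0 × $135 = $8,100.00
Motion practice: 63.0 × $515 = $32,445.00
Court appearance: 105.9 × $570 = $60,363.00
Client communication: 25.2 × $285 = $7,182.00
Document review: 31.9 × $200 = $6,380.00
Subtotal: $8,100.00 + $32,445.00 + $60,363.00 + $7,182.00 + $6,380.00 = $114,470.00
Travel: 29.4 × ($135 ÷ 2) = 29.4 × $67.50 = $1,984.50
Total: $114,470.00 + $1,984.50 = $116,454.50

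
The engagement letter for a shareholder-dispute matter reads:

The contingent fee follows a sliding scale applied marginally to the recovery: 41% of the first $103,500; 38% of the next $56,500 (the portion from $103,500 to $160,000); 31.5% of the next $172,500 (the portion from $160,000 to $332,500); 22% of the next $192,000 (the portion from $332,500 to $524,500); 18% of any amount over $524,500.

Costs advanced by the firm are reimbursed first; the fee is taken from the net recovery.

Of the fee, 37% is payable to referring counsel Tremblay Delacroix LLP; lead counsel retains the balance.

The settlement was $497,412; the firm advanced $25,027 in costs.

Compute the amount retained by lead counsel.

$93,880.84

Fee base (net of costs): $497,412 − $25,027 = $472,385
First $103,500 at 41% = $42,435.00
Next $56,500 at 38% = $21,470.00
Next $172,500 at 31.5% = $54,337.50
Remaining $139,885 at 22% = $30,774.70
Fee: $42,435.00 + $21,470.00 + $54,337.50 + $30,774.70 = $149,017.20
Referral share: 37% of $149,017.20 = $55,136.36; lead counsel retains $149,017.20 − $55,136.36 = $93,880.84.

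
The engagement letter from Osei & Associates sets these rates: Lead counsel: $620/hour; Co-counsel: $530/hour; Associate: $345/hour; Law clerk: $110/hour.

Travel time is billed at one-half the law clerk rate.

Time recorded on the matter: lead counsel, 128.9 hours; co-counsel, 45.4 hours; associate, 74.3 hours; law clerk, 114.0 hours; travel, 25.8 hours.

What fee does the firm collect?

Lead counsel: 128.9 × $620 = $79,918.00
Co-counsel: 45.4 × $530 = $24,062.00
Associate: 74.3 × $345 = $25,633.50
Law clerk: 114.0 × $110 = $12,540.00
Subtotal: $79,918.00 + $24,062.00 + $25,633.50 + $12,540.00 = $142,153.50
Travel: 25.8 × ($110 ÷ 2) = 25.8 × $55.00 = $1,419.00
Total: $142,153.50 + $1,419.00 = $143,572.50

$143,572.50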